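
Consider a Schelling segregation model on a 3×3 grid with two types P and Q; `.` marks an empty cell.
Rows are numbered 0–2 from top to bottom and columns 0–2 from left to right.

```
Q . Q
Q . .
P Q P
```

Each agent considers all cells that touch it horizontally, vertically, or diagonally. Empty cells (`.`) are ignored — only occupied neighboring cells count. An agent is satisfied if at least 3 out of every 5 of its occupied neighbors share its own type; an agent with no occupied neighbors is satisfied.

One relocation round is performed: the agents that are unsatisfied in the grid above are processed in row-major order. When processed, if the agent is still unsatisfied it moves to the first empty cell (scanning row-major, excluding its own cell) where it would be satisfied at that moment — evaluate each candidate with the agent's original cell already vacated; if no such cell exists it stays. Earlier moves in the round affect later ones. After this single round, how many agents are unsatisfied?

Initially unsatisfied (in order): (2,0), (2,1), (2,2).
  (2,0): no empty cell satisfies it; stays.
  (2,1) → (0,1).
  (2,2): now satisfied by earlier moves; stays.
Resulting grid:
Q Q Q
Q . .
P . P
Unsatisfied now: (2,0).

1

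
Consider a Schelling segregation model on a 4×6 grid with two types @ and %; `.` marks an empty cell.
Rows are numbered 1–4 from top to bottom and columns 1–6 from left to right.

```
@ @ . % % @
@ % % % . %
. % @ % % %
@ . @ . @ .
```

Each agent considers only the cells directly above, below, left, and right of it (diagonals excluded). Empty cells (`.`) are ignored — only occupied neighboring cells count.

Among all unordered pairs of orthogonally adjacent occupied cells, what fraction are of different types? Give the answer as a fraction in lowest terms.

2/5

Scan each occupied cell's neighbors to the right and below so each pair is counted once.
Row 1: @(1,1)–@(1,2)= @(1,1)–@(2,1)= @(1,2)–%(2,2)≠ %(1,4)–%(1,5)= %(1,4)–%(2,4)= %(1,5)–@(1,6)≠ @(1,6)–%(2,6)≠  → 3/7 unlike.
Row 2: @(2,1)–%(2,2)≠ %(2,2)–%(2,3)= %(2,2)–%(3,2)= %(2,3)–%(2,4)= %(2,3)–@(3,3)≠ %(2,4)–%(3,4)= %(2,6)–%(3,6)=  → 2/7 unlike.
Row 3: %(3,2)–@(3,3)≠ @(3,3)–%(3,4)≠ @(3,3)–@(4,3)= %(3,4)–%(3,5)= %(3,5)–%(3,6)= %(3,5)–@(4,5)≠  → 3/6 unlike.
Total adjacent occupied pairs: 20; unlike-type pairs: 8.
8/20 reduces to 2/5.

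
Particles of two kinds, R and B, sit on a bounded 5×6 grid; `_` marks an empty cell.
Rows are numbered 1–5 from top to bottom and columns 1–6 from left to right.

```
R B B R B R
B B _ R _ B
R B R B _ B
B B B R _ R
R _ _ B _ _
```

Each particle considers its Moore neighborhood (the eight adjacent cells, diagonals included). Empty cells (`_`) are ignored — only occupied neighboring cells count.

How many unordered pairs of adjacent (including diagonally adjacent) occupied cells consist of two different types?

26

Scan each occupied cell's neighbors to the right and below (and the two forward diagonals) so each pair is counted once.
Row 1: R(1,1)–B(1,2)≠ R(1,1)–B(2,1)≠ R(1,1)–B(2,2)≠ B(1,2)–B(1,3)= B(1,2)–B(2,2)= B(1,2)–B(2,1)= B(1,3)–R(1,4)≠ B(1,3)–R(2,4)≠ B(1,3)–B(2,2)= R(1,4)–B(1,5)≠ R(1,4)–R(2,4)= B(1,5)–R(1,6)≠ B(1,5)–B(2,6)= B(1,5)–R(2,4)≠ R(1,6)–B(2,6)≠  → 9/15 unlike.
Row 2: B(2,1)–B(2,2)= B(2,1)–R(3,1)≠ B(2,1)–B(3,2)= B(2,2)–B(3,2)= B(2,2)–R(3,3)≠ B(2,2)–R(3,1)≠ R(2,4)–B(3,4)≠ R(2,4)–R(3,3)= B(2,6)–B(3,6)=  → 4/9 unlike.
Row 3: R(3,1)–B(3,2)≠ R(3,1)–B(4,1)≠ R(3,1)–B(4,2)≠ B(3,2)–R(3,3)≠ B(3,2)–B(4,2)= B(3,2)–B(4,3)= B(3,2)–B(4,1)= R(3,3)–B(3,4)≠ R(3,3)–B(4,3)≠ R(3,3)–R(4,4)= R(3,3)–B(4,2)≠ B(3,4)–R(4,4)≠ B(3,4)–B(4,3)= B(3,6)–R(4,6)≠  → 9/14 unlike.
Row 4: B(4,1)–B(4,2)= B(4,1)–R(5,1)≠ B(4,2)–B(4,3)= B(4,2)–R(5,1)≠ B(4,3)–R(4,4)≠ B(4,3)–B(5,4)= R(4,4)–B(5,4)≠  → 4/7 unlike.
Total adjacent occupied pairs: 45; unlike-type pairs: 26.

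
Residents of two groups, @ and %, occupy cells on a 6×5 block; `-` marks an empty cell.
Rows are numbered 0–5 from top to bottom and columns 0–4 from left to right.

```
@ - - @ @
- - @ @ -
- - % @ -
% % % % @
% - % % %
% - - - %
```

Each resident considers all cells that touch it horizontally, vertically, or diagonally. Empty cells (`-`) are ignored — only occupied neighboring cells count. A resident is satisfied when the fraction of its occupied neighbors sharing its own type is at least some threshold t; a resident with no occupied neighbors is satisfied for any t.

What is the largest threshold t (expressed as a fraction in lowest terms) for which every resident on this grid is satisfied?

1/4

(0,0)@ — no occupied neighbors
(0,3)@ 3/3
(0,4)@ 2/2
(1,2)@ 3/4
(1,3)@ 4/5
(2,2)% 3/6
(2,3)@ 3/6
(3,0)% 2/2
(3,1)% 5/5
(3,2)% 5/6
(3,3)% 5/7
(3,4)@ 1/4
(4,0)% 3/3
(4,2)% 4/4
(4,3)% 5/6
(4,4)% 3/4
(5,0)% 1/1
(5,4)% 2/2
The smallest same-type fraction is 1/4 at (3,4), which reduces to 1/4. Any threshold above that leaves this resident unsatisfied.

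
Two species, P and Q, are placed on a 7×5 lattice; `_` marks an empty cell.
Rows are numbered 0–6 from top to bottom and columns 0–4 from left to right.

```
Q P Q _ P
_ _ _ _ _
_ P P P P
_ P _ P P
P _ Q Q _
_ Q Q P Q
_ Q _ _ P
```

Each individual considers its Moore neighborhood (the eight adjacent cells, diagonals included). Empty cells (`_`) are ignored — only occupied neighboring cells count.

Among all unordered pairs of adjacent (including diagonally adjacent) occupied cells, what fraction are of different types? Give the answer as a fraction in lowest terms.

Scan each occupied cell's neighbors to the right and below (and the two forward diagonals) so each pair is counted once.
Row 0: Q(0,0)–P(0,1)≠ P(0,1)–Q(0,2)≠  → 2/2 unlike.
Row 2: P(2,1)–P(2,2)= P(2,1)–P(3,1)= P(2,2)–P(2,3)= P(2,2)–P(3,3)= P(2,2)–P(3,1)= P(2,3)–P(2,4)= P(2,3)–P(3,3)= P(2,3)–P(3,4)= P(2,4)–P(3,4)= P(2,4)–P(3,3)=  → 0/10 unlike.
Row 3: P(3,1)–Q(4,2)≠ P(3,1)–P(4,0)= P(3,3)–P(3,4)= P(3,3)–Q(4,3)≠ P(3,3)–Q(4,2)≠ P(3,4)–Q(4,3)≠  → 4/6 unlike.
Row 4: P(4,0)–Q(5,1)≠ Q(4,2)–Q(4,3)= Q(4,2)–Q(5,2)= Q(4,2)–P(5,3)≠ Q(4,2)–Q(5,1)= Q(4,3)–P(5,3)≠ Q(4,3)–Q(5,4)= Q(4,3)–Q(5,2)=  → 3/8 unlike.
Row 5: Q(5,1)–Q(5,2)= Q(5,1)–Q(6,1)= Q(5,2)–P(5,3)≠ Q(5,2)–Q(6,1)= P(5,3)–Q(5,4)≠ P(5,3)–P(6,4)= Q(5,4)–P(6,4)≠  → 3/7 unlike.
Total adjacent occupied pairs: 33; unlike-type pairs: 12.
12/33 reduces to 4/11.

4/11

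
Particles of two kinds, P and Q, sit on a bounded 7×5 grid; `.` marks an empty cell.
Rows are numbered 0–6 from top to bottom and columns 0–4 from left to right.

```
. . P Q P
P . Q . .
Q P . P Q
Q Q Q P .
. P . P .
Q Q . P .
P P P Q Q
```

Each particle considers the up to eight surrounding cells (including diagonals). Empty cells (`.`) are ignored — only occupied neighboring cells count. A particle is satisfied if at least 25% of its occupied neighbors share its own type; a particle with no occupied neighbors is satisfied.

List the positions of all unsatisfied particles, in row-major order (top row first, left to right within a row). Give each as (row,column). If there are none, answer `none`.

(0,2)P 0/2 not
(0,3)Q 1/3 satisfied
(0,4)P 0/1 not
(1,0)P 1/2 satisfied
(1,2)Q 1/4 satisfied
(2,0)Q 2/4 satisfied
(2,1)P 1/6 not
(2,3)P 1/4 satisfied
(2,4)Q 0/2 not
(3,0)Q 2/4 satisfied
(3,1)Q 3/5 satisfied
(3,2)Q 1/6 not
(3,3)P 2/4 satisfied
(4,1)P 0/5 not
(4,3)P 2/3 satisfied
(5,0)Q 1/4 satisfied
(5,1)Q 1/5 not
(5,3)P 2/4 satisfied
(6,0)P 1/3 satisfied
(6,1)P 2/4 satisfied
(6,2)P 2/4 satisfied
(6,3)Q 1/3 satisfied
(6,4)Q 1/2 satisfied

(0,2), (0,4), (2,1), (2,4), (3,2), (4,1), (5,1)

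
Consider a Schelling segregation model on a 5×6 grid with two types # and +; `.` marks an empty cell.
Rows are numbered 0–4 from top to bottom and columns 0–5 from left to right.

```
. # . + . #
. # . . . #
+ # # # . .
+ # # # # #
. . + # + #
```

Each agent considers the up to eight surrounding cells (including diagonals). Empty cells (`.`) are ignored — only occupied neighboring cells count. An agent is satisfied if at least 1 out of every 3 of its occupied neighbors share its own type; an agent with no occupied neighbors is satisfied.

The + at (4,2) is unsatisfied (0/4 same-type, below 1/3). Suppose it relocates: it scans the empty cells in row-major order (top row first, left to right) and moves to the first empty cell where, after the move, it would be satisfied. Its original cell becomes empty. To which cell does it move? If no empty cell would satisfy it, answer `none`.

(0,2)

Vacating (4,2). Empty cells in order:
  (0,0): 0/2 same-type → still unsatisfied.
  (0,2): 1/3 same-type → satisfied — stop here.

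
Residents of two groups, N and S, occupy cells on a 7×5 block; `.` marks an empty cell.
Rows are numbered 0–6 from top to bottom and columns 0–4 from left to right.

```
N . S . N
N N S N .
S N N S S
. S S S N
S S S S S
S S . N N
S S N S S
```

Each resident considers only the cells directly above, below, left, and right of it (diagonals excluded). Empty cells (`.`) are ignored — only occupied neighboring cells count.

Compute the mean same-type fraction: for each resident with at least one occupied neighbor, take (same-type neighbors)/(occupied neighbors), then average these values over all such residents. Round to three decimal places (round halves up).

0.578

Row 0: (0,0)N 1/1 · (0,2)S 1/1 · (0,4)N — no occupied neighbors
Row 1: (1,0)N 2/3 · (1,1)N 2/3 · (1,2)S 1/4 · (1,3)N 0/2
Row 2: (2,0)S 0/2 · (2,1)N 2/4 · (2,2)N 1/4 · (2,3)S 2/4 · (2,4)S 1/2
Row 3: (3,1)S 2/3 · (3,2)S 3/4 · (3,3)S 3/4 · (3,4)N 0/3
Row 4: (4,0)S 2/2 · (4,1)S 4/4 · (4,2)S 3/3 · (4,3)S 3/4 · (4,4)S 1/3
Row 5: (5,0)S 3/3 · (5,1)S 3/3 · (5,3)N 1/3 · (5,4)N 1/3
Row 6: (6,0)S 2/2 · (6,1)S 2/3 · (6,2)N 0/2 · (6,3)S 1/3 · (6,4)S 1/2
Sum over 29 residents: 1/1 + 1/1 + 2/3 + 2/3 + 1/4 + 0/2 + 0/2 + 2/4 + 1/4 + 2/4 + 1/2 + 2/3 + 3/4 + 3/4 + 0/3 + 2/2 + 4/4 + 3/3 + 3/4 + 1/3 + 3/3 + 3/3 + 1/3 + 1/3 + 2/2 + 2/3 + 0/2 + 1/3 + 1/2 = 67/4; mean = 67/4 ÷ 29 = 67/116 = 0.577586… → 0.578.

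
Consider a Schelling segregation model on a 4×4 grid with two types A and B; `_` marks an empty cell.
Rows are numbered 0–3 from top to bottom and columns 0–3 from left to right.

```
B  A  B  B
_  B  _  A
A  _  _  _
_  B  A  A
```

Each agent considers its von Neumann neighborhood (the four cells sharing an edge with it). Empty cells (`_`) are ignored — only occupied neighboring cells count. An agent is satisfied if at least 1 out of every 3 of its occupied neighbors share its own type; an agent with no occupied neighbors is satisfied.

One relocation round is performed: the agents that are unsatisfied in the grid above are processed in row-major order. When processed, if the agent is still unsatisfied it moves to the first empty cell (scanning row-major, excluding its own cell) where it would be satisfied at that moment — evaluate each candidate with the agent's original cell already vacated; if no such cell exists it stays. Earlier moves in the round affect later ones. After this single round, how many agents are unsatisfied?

1

Initially unsatisfied (in order): (0,0), (0,1), (1,1), (1,3), (3,1).
  (0,0) → (1,0).
  (0,1) → (1,2).
  (1,1): now satisfied by earlier moves; stays.
  (1,3): now satisfied by earlier moves; stays.
  (3,1) → (0,0).
Resulting grid:
B _ B B
B B A A
A _ _ _
_ _ A A
Unsatisfied now: (2,0).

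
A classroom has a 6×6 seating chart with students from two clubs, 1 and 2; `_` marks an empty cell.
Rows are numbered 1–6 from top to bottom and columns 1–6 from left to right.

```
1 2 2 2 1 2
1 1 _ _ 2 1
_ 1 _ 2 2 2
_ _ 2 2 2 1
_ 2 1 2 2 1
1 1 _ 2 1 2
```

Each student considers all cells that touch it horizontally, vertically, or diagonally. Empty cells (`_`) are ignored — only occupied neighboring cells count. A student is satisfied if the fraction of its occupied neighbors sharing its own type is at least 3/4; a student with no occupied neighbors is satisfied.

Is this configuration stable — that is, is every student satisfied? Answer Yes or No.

(1,1)1 2/3 not
(1,2)2 1/4 not
(1,3)2 2/3 not
(1,4)2 2/3 not
(1,5)1 1/4 not
(1,6)2 1/3 not
(2,1)1 3/4 satisfied
(2,2)1 3/5 not
(2,5)2 5/7 not
(2,6)1 1/5 not
(3,2)1 2/3 not
(3,4)2 5/5 satisfied
(3,5)2 5/7 not
(3,6)2 3/5 not
(4,3)2 4/6 not
(4,4)2 6/7 satisfied
(4,5)2 6/8 satisfied
(4,6)1 1/5 not
(5,2)2 1/4 not
(5,3)1 1/6 not
(5,4)2 5/7 not
(5,5)2 5/8 not
(5,6)1 2/5 not
(6,1)1 1/2 not
(6,2)1 2/3 not
(6,4)2 2/4 not
(6,5)1 1/5 not
(6,6)2 1/3 not
For instance (1,1) has only 2/3 same-type neighbors, below 3/4.

No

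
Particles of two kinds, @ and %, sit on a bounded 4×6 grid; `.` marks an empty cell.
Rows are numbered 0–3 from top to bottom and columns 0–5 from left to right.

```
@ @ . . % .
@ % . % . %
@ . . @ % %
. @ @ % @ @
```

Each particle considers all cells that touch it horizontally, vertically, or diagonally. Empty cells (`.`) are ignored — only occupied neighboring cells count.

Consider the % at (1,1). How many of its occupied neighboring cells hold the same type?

Occupied neighbors of (1,1): (0,0)=@, (0,1)=@, (1,0)=@, (2,0)=@.
Same type (%): 0 of 4.

0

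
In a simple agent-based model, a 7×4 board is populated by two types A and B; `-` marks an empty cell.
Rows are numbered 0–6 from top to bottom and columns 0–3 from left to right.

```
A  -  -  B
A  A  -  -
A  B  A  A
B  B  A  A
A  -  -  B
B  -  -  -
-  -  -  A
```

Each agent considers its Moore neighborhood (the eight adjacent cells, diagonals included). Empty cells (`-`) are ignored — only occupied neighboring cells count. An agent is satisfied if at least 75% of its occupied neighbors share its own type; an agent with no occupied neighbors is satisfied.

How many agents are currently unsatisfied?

9

(0,0)A 2/2 ✓
(0,3)B 0/0 ✓
(1,0)A 3/4 ✓
(1,1)A 4/5 ✓
(2,0)A 2/5 ✗
(2,1)B 2/7 ✗
(2,2)A 4/6 ✗
(2,3)A 3/3 ✓
(3,0)B 2/4 ✗
(3,1)B 2/6 ✗
(3,2)A 3/6 ✗
(3,3)A 3/4 ✓
(4,0)A 0/3 ✗
(4,3)B 0/2 ✗
(5,0)B 0/1 ✗
(6,3)A 0/0 ✓
Unsatisfied: (2,0), (2,1), (2,2), (3,0), (3,1), (3,2), (4,0), (4,3), (5,0) — 9 in total.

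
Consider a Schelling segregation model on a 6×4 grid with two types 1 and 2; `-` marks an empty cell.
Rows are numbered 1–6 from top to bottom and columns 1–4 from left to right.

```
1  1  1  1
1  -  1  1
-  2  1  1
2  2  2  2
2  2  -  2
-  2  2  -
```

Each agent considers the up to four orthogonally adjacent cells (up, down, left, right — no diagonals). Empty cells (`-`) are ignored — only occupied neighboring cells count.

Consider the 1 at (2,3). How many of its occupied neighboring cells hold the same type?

Occupied neighbors of (2,3): (1,3)=1, (3,3)=1, (2,4)=1.
Same type (1): 3 of 3.

3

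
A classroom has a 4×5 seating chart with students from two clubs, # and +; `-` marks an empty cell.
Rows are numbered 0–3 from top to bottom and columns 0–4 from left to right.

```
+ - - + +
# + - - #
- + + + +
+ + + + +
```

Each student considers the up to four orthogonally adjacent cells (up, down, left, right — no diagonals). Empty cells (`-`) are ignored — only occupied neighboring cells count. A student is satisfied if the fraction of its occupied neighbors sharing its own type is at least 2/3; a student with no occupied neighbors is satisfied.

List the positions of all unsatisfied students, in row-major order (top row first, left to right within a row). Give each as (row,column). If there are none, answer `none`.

Row 0: (0,0)+ 0/1 ✗ · (0,3)+ 1/1 ✓ · (0,4)+ 1/2 ✗
Row 1: (1,0)# 0/2 ✗ · (1,1)+ 1/2 ✗ · (1,4)# 0/2 ✗
Row 2: (2,1)+ 3/3 ✓ · (2,2)+ 3/3 ✓ · (2,3)+ 3/3 ✓ · (2,4)+ 2/3 ✓
Row 3: (3,0)+ 1/1 ✓ · (3,1)+ 3/3 ✓ · (3,2)+ 3/3 ✓ · (3,3)+ 3/3 ✓ · (3,4)+ 2/2 ✓

(0,0), (0,4), (1,0), (1,1), (1,4)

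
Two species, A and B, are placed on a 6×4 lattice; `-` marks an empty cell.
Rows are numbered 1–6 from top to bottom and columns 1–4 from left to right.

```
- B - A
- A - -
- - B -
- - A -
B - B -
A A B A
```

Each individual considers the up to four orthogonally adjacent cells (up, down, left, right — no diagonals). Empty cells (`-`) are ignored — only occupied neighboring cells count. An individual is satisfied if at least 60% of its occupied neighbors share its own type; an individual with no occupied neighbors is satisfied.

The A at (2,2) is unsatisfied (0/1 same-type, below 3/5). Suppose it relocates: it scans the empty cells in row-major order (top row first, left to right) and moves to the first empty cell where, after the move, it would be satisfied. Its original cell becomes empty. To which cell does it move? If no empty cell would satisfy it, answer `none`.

(2,1)

Vacating (2,2). Empty cells in order:
  (1,1): 0/1 same-type → still unsatisfied.
  (1,3): 1/2 same-type → still unsatisfied.
  (2,1): 0/0 same-type → satisfied — stop here.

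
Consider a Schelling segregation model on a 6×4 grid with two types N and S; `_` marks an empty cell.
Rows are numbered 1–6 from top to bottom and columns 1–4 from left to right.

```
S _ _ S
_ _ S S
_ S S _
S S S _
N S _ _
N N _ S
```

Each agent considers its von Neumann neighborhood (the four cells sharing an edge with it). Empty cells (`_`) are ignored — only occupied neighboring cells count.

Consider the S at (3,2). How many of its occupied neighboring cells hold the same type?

Occupied neighbors of (3,2): (4,2)=S, (3,3)=S.
Same type (S): 2 of 2.

2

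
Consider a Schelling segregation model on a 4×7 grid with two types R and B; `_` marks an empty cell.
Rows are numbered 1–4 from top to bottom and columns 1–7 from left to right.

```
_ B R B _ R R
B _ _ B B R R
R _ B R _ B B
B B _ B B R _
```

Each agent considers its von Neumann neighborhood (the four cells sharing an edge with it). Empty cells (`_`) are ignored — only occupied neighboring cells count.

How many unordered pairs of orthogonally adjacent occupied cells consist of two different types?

Scan each occupied cell's neighbors to the right and below so each pair is counted once.
Row 1: B(1,2)–R(1,3)≠ R(1,3)–B(1,4)≠ B(1,4)–B(2,4)= R(1,6)–R(1,7)= R(1,6)–R(2,6)= R(1,7)–R(2,7)=  → 2/6 unlike.
Row 2: B(2,1)–R(3,1)≠ B(2,4)–B(2,5)= B(2,4)–R(3,4)≠ B(2,5)–R(2,6)≠ R(2,6)–R(2,7)= R(2,6)–B(3,6)≠ R(2,7)–B(3,7)≠  → 5/7 unlike.
Row 3: R(3,1)–B(4,1)≠ B(3,3)–R(3,4)≠ R(3,4)–B(4,4)≠ B(3,6)–B(3,7)= B(3,6)–R(4,6)≠  → 4/5 unlike.
Row 4: B(4,1)–B(4,2)= B(4,4)–B(4,5)= B(4,5)–R(4,6)≠  → 1/3 unlike.
Total adjacent occupied pairs: 21; unlike-type pairs: 12.

12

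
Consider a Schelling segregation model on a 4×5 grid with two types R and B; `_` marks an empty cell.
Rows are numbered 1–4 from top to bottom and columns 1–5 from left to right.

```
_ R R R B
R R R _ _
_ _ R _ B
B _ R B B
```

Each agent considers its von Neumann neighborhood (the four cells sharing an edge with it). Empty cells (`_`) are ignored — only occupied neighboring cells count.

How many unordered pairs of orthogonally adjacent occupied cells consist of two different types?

Scan each occupied cell's neighbors to the right and below so each pair is counted once.
From row 1: 1 unlike of 5 pairs (running 1/5).
From row 2: 0 unlike of 3 pairs (running 1/8).
From row 3: 0 unlike of 2 pairs (running 1/10).
From row 4: 1 unlike of 2 pairs (running 2/12).
Total adjacent occupied pairs: 12; unlike-type pairs: 2.

2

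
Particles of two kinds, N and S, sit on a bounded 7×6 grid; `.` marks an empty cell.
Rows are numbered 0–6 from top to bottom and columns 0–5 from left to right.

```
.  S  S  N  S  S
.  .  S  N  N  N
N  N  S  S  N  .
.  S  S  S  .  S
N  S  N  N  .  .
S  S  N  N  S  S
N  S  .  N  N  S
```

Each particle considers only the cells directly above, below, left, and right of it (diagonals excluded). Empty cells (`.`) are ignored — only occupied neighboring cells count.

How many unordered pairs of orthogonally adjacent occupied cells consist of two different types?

20

Scan each occupied cell's neighbors to the right and below so each pair is counted once.
Row 0: S(0,1)–S(0,2)= S(0,2)–N(0,3)≠ S(0,2)–S(1,2)= N(0,3)–S(0,4)≠ N(0,3)–N(1,3)= S(0,4)–S(0,5)= S(0,4)–N(1,4)≠ S(0,5)–N(1,5)≠  → 4/8 unlike.
Row 1: S(1,2)–N(1,3)≠ S(1,2)–S(2,2)= N(1,3)–N(1,4)= N(1,3)–S(2,3)≠ N(1,4)–N(1,5)= N(1,4)–N(2,4)=  → 2/6 unlike.
Row 2: N(2,0)–N(2,1)= N(2,1)–S(2,2)≠ N(2,1)–S(3,1)≠ S(2,2)–S(2,3)= S(2,2)–S(3,2)= S(2,3)–N(2,4)≠ S(2,3)–S(3,3)=  → 3/7 unlike.
Row 3: S(3,1)–S(3,2)= S(3,1)–S(4,1)= S(3,2)–S(3,3)= S(3,2)–N(4,2)≠ S(3,3)–N(4,3)≠  → 2/5 unlike.
Row 4: N(4,0)–S(4,1)≠ N(4,0)–S(5,0)≠ S(4,1)–N(4,2)≠ S(4,1)–S(5,1)= N(4,2)–N(4,3)= N(4,2)–N(5,2)= N(4,3)–N(5,3)=  → 3/7 unlike.
Row 5: S(5,0)–S(5,1)= S(5,0)–N(6,0)≠ S(5,1)–N(5,2)≠ S(5,1)–S(6,1)= N(5,2)–N(5,3)= N(5,3)–S(5,4)≠ N(5,3)–N(6,3)= S(5,4)–S(5,5)= S(5,4)–N(6,4)≠ S(5,5)–S(6,5)=  → 4/10 unlike.
Row 6: N(6,0)–S(6,1)≠ N(6,3)–N(6,4)= N(6,4)–S(6,5)≠  → 2/3 unlike.
Total adjacent occupied pairs: 46; unlike-type pairs: 20.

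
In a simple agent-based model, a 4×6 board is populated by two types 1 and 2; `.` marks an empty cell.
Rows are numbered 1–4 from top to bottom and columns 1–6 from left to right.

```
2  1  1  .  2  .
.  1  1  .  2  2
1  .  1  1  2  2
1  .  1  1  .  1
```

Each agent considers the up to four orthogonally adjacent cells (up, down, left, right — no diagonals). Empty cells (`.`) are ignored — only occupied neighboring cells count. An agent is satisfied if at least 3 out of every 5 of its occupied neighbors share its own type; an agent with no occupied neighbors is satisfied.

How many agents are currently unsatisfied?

Row 1: (1,1)2 0/1 not · (1,2)1 2/3 satisfied · (1,3)1 2/2 satisfied · (1,5)2 1/1 satisfied
Row 2: (2,2)1 2/2 satisfied · (2,3)1 3/3 satisfied · (2,5)2 3/3 satisfied · (2,6)2 2/2 satisfied
Row 3: (3,1)1 1/1 satisfied · (3,3)1 3/3 satisfied · (3,4)1 2/3 satisfied · (3,5)2 2/3 satisfied · (3,6)2 2/3 satisfied
Row 4: (4,1)1 1/1 satisfied · (4,3)1 2/2 satisfied · (4,4)1 2/2 satisfied · (4,6)1 0/1 not
Unsatisfied: (1,1), (4,6) — 2 in total.

2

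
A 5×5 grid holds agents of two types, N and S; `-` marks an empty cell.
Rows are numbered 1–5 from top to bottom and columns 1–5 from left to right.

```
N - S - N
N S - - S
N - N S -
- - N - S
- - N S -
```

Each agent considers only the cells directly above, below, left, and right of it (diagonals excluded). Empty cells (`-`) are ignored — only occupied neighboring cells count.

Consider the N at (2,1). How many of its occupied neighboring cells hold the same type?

2

Occupied neighbors of (2,1): (1,1)=N, (3,1)=N, (2,2)=S.
Same type (N): 2 of 3.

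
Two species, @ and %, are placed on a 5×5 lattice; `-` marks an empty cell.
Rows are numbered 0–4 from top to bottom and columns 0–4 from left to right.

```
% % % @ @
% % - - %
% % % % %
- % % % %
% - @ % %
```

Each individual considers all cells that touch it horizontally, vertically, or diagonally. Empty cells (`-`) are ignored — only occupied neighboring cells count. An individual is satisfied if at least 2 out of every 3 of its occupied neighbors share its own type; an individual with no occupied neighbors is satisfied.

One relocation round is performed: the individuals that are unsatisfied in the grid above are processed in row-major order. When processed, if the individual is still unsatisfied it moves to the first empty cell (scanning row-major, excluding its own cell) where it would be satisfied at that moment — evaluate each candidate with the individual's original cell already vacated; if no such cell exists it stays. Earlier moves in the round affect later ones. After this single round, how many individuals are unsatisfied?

2

Initially unsatisfied (in order): (0,3), (0,4), (1,4), (4,2).
  (0,3): no empty cell satisfies it; stays.
  (0,4): no empty cell satisfies it; stays.
  (1,4) → (1,2).
  (4,2): no empty cell satisfies it; stays.
Resulting grid:
% % % @ @
% % % - -
% % % % %
- % % % %
% - @ % %
Unsatisfied now: (0,3), (4,2).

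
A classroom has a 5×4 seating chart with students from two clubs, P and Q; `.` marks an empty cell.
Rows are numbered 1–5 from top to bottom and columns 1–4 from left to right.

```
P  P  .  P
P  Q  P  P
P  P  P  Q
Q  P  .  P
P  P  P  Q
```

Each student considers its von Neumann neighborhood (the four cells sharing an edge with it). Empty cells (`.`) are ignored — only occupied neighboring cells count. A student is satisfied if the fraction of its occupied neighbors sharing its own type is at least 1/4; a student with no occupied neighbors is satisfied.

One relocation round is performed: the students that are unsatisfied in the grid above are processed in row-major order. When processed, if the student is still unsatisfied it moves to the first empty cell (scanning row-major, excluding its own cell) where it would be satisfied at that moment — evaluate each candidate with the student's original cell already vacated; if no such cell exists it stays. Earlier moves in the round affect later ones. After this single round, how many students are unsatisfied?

2

Initially unsatisfied (in order): (2,2), (3,4), (4,1), (4,4), (5,4).
  (2,2): no empty cell satisfies it; stays.
  (3,4): no empty cell satisfies it; stays.
  (4,1): no empty cell satisfies it; stays.
  (4,4) → (1,3).
  (5,4) → (4,4).
Resulting grid:
P P P P
P Q P P
P P P Q
Q P . Q
P P P .
Unsatisfied now: (2,2), (4,1).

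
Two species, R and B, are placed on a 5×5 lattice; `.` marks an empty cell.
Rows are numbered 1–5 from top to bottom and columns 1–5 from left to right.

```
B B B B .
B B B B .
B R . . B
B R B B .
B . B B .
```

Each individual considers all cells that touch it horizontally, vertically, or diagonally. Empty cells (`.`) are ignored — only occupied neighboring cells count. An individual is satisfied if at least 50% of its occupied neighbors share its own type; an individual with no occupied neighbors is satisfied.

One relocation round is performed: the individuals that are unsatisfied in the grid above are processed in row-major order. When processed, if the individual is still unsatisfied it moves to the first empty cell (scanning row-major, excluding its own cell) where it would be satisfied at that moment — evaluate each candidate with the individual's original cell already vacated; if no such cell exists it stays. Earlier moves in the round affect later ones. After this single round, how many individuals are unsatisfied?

Initially unsatisfied (in order): (3,2), (4,2).
  (3,2): no empty cell satisfies it; stays.
  (4,2): no empty cell satisfies it; stays.
Resulting grid:
B B B B .
B B B B .
B R . . B
B R B B .
B . B B .
Unsatisfied now: (3,2), (4,2).

2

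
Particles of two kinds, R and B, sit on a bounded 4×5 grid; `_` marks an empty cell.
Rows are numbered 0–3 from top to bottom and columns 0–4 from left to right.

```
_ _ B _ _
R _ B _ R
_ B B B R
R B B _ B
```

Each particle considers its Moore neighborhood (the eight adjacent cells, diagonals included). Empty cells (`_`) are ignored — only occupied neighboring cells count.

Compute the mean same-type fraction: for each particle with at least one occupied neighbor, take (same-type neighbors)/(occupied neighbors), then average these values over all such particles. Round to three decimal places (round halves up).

Row 0: (0,2)B 1/1
Row 1: (1,0)R 0/1 · (1,2)B 4/4 · (1,4)R 1/2
Row 2: (2,1)B 4/6 · (2,2)B 5/5 · (2,3)B 4/6 · (2,4)R 1/3
Row 3: (3,0)R 0/2 · (3,1)B 3/4 · (3,2)B 4/4 · (3,4)B 1/2
Sum over 12 particles: 1/1 + 0/1 + 4/4 + 1/2 + 4/6 + 5/5 + 4/6 + 1/3 + 0/2 + 3/4 + 4/4 + 1/2 = 89/12; mean = 89/12 ÷ 12 = 89/144 = 0.618055… → 0.618.

0.618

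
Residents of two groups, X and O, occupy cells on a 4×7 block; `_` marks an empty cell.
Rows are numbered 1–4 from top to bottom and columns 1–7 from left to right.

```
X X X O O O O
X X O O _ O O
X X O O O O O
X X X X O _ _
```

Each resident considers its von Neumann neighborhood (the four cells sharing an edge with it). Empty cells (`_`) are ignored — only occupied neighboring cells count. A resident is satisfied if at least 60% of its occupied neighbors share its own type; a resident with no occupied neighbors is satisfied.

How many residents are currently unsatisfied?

Row 1: (1,1)X 2/2 ✓ · (1,2)X 3/3 ✓ · (1,3)X 1/3 ✗ · (1,4)O 2/3 ✓ · (1,5)O 2/2 ✓ · (1,6)O 3/3 ✓ · (1,7)O 2/2 ✓
Row 2: (2,1)X 3/3 ✓ · (2,2)X 3/4 ✓ · (2,3)O 2/4 ✗ · (2,4)O 3/3 ✓ · (2,6)O 3/3 ✓ · (2,7)O 3/3 ✓
Row 3: (3,1)X 3/3 ✓ · (3,2)X 3/4 ✓ · (3,3)O 2/4 ✗ · (3,4)O 3/4 ✓ · (3,5)O 3/3 ✓ · (3,6)O 3/3 ✓ · (3,7)O 2/2 ✓
Row 4: (4,1)X 2/2 ✓ · (4,2)X 3/3 ✓ · (4,3)X 2/3 ✓ · (4,4)X 1/3 ✗ · (4,5)O 1/2 ✗
Unsatisfied: (1,3), (2,3), (3,3), (4,4), (4,5) — 5 in total.

5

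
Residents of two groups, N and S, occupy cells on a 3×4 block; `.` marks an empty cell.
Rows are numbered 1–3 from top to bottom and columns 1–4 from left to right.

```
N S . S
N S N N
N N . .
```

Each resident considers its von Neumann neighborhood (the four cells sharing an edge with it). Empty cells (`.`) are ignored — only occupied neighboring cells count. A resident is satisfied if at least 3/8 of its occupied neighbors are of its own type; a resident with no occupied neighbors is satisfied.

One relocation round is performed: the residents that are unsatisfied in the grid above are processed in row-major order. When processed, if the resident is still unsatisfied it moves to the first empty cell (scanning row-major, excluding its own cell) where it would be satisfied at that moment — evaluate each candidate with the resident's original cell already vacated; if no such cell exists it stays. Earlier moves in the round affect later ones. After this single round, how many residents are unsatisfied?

Initially unsatisfied (in order): (1,4), (2,2).
  (1,4) → (1,3).
  (2,2) → (1,4).
Resulting grid:
N S S S
N . N N
N N . .
All satisfied now.

0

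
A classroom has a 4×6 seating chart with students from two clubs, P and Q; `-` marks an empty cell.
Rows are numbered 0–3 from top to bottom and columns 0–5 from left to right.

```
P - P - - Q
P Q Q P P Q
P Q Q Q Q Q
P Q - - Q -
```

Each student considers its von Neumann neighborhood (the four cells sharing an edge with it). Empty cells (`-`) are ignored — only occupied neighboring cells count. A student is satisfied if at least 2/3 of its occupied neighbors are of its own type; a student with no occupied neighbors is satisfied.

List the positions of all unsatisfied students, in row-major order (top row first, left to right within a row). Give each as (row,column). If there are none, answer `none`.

(0,0)P 1/1 ok
(0,2)P 0/1 unhappy
(0,5)Q 1/1 ok
(1,0)P 2/3 ok
(1,1)Q 2/3 ok
(1,2)Q 2/4 unhappy
(1,3)P 1/3 unhappy
(1,4)P 1/3 unhappy
(1,5)Q 2/3 ok
(2,0)P 2/3 ok
(2,1)Q 3/4 ok
(2,2)Q 3/3 ok
(2,3)Q 2/3 ok
(2,4)Q 3/4 ok
(2,5)Q 2/2 ok
(3,0)P 1/2 unhappy
(3,1)Q 1/2 unhappy
(3,4)Q 1/1 ok

(0,2), (1,2), (1,3), (1,4), (3,0), (3,1)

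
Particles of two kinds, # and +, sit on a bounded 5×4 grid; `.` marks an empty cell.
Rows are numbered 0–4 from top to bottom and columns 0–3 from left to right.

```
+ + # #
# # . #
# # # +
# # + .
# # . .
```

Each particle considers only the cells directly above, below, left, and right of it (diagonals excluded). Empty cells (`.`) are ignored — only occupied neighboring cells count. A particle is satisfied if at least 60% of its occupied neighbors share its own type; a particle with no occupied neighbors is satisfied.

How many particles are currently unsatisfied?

7

Row 0: (0,0)+ 1/2 ✗ · (0,1)+ 1/3 ✗ · (0,2)# 1/2 ✗ · (0,3)# 2/2 ✓
Row 1: (1,0)# 2/3 ✓ · (1,1)# 2/3 ✓ · (1,3)# 1/2 ✗
Row 2: (2,0)# 3/3 ✓ · (2,1)# 4/4 ✓ · (2,2)# 1/3 ✗ · (2,3)+ 0/2 ✗
Row 3: (3,0)# 3/3 ✓ · (3,1)# 3/4 ✓ · (3,2)+ 0/2 ✗
Row 4: (4,0)# 2/2 ✓ · (4,1)# 2/2 ✓
Unsatisfied: (0,0), (0,1), (0,2), (1,3), (2,2), (2,3), (3,2) — 7 in total.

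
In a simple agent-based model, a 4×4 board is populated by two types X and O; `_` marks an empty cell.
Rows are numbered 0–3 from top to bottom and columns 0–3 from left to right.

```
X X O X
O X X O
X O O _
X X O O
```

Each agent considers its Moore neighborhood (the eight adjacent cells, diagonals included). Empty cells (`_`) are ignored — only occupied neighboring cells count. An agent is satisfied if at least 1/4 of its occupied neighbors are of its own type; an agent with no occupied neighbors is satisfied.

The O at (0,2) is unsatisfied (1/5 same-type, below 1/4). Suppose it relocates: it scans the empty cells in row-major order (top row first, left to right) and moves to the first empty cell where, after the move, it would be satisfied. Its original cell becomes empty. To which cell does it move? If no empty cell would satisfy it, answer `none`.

(2,3)

Vacating (0,2). Empty cells in order:
  (2,3): 4/5 same-type → satisfied — stop here.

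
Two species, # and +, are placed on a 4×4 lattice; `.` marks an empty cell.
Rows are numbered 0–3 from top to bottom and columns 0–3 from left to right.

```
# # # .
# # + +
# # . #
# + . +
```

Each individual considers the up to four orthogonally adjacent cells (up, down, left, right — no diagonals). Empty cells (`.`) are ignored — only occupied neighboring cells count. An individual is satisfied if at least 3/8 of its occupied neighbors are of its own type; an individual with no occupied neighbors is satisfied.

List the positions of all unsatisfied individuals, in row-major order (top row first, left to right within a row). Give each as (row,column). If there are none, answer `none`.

Row 0: (0,0)# 2/2 ok · (0,1)# 3/3 ok · (0,2)# 1/2 ok
Row 1: (1,0)# 3/3 ok · (1,1)# 3/4 ok · (1,2)+ 1/3 unhappy · (1,3)+ 1/2 ok
Row 2: (2,0)# 3/3 ok · (2,1)# 2/3 ok · (2,3)# 0/2 unhappy
Row 3: (3,0)# 1/2 ok · (3,1)+ 0/2 unhappy · (3,3)+ 0/1 unhappy

(1,2), (2,3), (3,1), (3,3)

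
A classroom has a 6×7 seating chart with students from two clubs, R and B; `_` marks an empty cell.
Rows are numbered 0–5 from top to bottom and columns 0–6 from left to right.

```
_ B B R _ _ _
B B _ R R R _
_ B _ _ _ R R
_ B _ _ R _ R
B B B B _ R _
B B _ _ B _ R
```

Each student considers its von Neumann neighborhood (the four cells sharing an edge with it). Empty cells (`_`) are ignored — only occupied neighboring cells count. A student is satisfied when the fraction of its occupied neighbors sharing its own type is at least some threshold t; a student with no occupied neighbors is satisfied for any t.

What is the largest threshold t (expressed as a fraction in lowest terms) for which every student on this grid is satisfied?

1/2

Row 0: (0,1)B 2/2 · (0,2)B 1/2 · (0,3)R 1/2
Row 1: (1,0)B 1/1 · (1,1)B 3/3 · (1,3)R 2/2 · (1,4)R 2/2 · (1,5)R 2/2
Row 2: (2,1)B 2/2 · (2,5)R 2/2 · (2,6)R 2/2
Row 3: (3,1)B 2/2 · (3,4)R — no occupied neighbors · (3,6)R 1/1
Row 4: (4,0)B 2/2 · (4,1)B 4/4 · (4,2)B 2/2 · (4,3)B 1/1 · (4,5)R — no occupied neighbors
Row 5: (5,0)B 2/2 · (5,1)B 2/2 · (5,4)B — no occupied neighbors · (5,6)R — no occupied neighbors
The smallest same-type fraction is 1/2 at (0,2), which reduces to 1/2. Any threshold above that leaves this student unsatisfied.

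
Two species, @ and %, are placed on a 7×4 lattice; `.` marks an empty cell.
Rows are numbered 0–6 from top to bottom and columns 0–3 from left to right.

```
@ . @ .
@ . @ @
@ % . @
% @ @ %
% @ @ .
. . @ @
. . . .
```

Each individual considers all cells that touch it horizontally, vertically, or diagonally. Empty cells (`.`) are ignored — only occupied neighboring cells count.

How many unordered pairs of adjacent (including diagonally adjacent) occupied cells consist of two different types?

13

Scan each occupied cell's neighbors to the right and below (and the two forward diagonals) so each pair is counted once.
From row 0: 0 unlike of 3 pairs (running 0/3).
From row 1: 2 unlike of 6 pairs (running 2/9).
From row 2: 5 unlike of 8 pairs (running 7/17).
From row 3: 5 unlike of 11 pairs (running 12/28).
From row 4: 1 unlike of 5 pairs (running 13/33).
From row 5: 0 unlike of 1 pairs (running 13/34).
Total adjacent occupied pairs: 34; unlike-type pairs: 13.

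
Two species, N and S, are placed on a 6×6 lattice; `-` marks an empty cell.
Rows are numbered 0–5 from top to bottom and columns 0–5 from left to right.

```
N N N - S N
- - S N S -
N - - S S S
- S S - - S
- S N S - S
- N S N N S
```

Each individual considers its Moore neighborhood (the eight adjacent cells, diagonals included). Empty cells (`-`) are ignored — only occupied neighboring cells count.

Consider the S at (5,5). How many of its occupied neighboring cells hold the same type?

1

Occupied neighbors of (5,5): (4,5)=S, (5,4)=N.
Same type (S): 1 of 2.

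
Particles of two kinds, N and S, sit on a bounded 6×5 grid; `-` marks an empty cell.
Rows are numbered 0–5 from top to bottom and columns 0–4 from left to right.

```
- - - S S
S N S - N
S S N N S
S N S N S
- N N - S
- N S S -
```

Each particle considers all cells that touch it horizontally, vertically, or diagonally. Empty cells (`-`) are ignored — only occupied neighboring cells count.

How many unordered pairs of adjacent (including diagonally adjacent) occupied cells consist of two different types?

Scan each occupied cell's neighbors to the right and below (and the two forward diagonals) so each pair is counted once.
From row 0: 2 unlike of 4 pairs (running 2/4).
From row 1: 7 unlike of 12 pairs (running 9/16).
From row 2: 8 unlike of 17 pairs (running 17/33).
From row 3: 8 unlike of 12 pairs (running 25/45).
From row 4: 3 unlike of 7 pairs (running 28/52).
From row 5: 1 unlike of 2 pairs (running 29/54).
Total adjacent occupied pairs: 54; unlike-type pairs: 29.

29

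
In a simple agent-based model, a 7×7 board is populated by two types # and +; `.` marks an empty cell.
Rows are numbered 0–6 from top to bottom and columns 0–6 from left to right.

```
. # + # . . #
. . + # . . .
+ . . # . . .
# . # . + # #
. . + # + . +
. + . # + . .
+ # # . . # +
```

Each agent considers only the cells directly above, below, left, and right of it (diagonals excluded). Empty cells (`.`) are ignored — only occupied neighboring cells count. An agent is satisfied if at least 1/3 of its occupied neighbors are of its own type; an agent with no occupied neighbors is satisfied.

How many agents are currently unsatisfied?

(0,1)# 0/1 not
(0,2)+ 1/3 satisfied
(0,3)# 1/2 satisfied
(0,6)# 0/0 satisfied
(1,2)+ 1/2 satisfied
(1,3)# 2/3 satisfied
(2,0)+ 0/1 not
(2,3)# 1/1 satisfied
(3,0)# 0/1 not
(3,2)# 0/1 not
(3,4)+ 1/2 satisfied
(3,5)# 1/2 satisfied
(3,6)# 1/2 satisfied
(4,2)+ 0/2 not
(4,3)# 1/3 satisfied
(4,4)+ 2/3 satisfied
(4,6)+ 0/1 not
(5,1)+ 0/1 not
(5,3)# 1/2 satisfied
(5,4)+ 1/2 satisfied
(6,0)+ 0/1 not
(6,1)# 1/3 satisfied
(6,2)# 1/1 satisfied
(6,5)# 0/1 not
(6,6)+ 0/1 not
Unsatisfied: (0,1), (2,0), (3,0), (3,2), (4,2), (4,6), (5,1), (6,0), (6,5), (6,6) — 10 in total.

10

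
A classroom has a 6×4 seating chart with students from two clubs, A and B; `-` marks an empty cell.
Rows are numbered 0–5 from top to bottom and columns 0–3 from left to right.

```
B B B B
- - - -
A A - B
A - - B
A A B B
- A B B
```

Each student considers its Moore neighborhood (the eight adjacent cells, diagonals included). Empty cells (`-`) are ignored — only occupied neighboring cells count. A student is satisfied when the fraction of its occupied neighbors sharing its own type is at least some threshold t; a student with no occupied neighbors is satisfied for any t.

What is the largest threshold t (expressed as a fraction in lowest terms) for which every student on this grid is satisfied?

(0,0)B 1/1
(0,1)B 2/2
(0,2)B 2/2
(0,3)B 1/1
(2,0)A 2/2
(2,1)A 2/2
(2,3)B 1/1
(3,0)A 4/4
(3,3)B 3/3
(4,0)A 3/3
(4,1)A 3/5
(4,2)B 4/6
(4,3)B 4/4
(5,1)A 2/4
(5,2)B 3/5
(5,3)B 3/3
The smallest same-type fraction is 2/4 at (5,1), which reduces to 1/2. Any threshold above that leaves this student unsatisfied.

1/2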